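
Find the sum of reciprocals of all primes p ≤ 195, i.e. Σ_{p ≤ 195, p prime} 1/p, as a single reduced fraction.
Σ 1/p = 385774678978047295113064712800727674369526436922217581784412894295689697835549/198962376391690981640415251545285153602734402721821058212203976095413910572270

π(195) = 44, so the primes ≤ 195 are [2, 3, 5, 7, 11, 13, 17, 19, 23, 29, 31, 37, 41, 43, 47, 53, 59, 61, 67, 71, 73, 79, 83, 89, 97, 101, 103, 107, 109, 113, 127, 131, 137, 139, 149, 151, 157, 163, 167, 173, 179, 181, 191, 193]. Summing 1/p over these primes: 385774678978047295113064712800727674369526436922217581784412894295689697835549/198962376391690981640415251545285153602734402721821058212203976095413910572270 ≈ 1.9389. Mertens estimate ln ln(195) + 0.2615 ≈ 1.9241.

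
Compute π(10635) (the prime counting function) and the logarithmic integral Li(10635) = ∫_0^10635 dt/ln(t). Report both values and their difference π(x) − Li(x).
π(10635) = 1297;  Li(10635) ≈ 1314.85;  π(x) − Li(x) ≈ -17.85.

Direct count of primes ≤ 10635 gives π(10635) = 1297. Numerical evaluation of the logarithmic integral gives Li(10635) ≈ 1314.85. The difference π(x) − Li(x) ≈ -17.85 is typically negative for small/moderate x (Li(x) overestimates), though Littlewood's theorem shows this sign changes infinitely often.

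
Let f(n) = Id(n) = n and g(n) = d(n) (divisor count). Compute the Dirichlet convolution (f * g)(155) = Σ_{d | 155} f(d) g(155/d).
(Id * d)(155) = 231

Divisors of 155: [1, 5, 31, 155]. For each d | 155:
  d = 1: Id(1) · d(155/1) = 1 · 4 = 4
  d = 5: Id(5) · d(155/5) = 5 · 2 = 10
  d = 31: Id(31) · d(155/31) = 31 · 2 = 62
  d = 155: Id(155) · d(155/155) = 155 · 1 = 155
Summing: (Id * d)(155) = 4 + 10 + 62 + 155 = 231.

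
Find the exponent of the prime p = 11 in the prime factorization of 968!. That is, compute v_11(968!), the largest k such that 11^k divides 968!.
v_11(968!) = 96

Legendre's formula: v_p(n!) = Σ_{k ≥ 1} ⌊n / p^k⌋. For p = 11, n = 968, the terms are:
  ⌊968/11^1⌋ = ⌊968/11⌋ = 88
  ⌊968/11^2⌋ = ⌊968/121⌋ = 8
(the next term ⌊968/11^3⌋ = 0, terminating the sum). Summing: v_11(968!) = 88 + 8 = 96.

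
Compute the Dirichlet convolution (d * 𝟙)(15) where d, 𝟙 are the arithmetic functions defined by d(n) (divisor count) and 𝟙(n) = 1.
(d * 𝟙)(15) = 9

Divisors of 15: [1, 3, 5, 15]. For each d | 15:
  d = 1: d(1) · 𝟙(15/1) = 1 · 1 = 1
  d = 3: d(3) · 𝟙(15/3) = 2 · 1 = 2
  d = 5: d(5) · 𝟙(15/5) = 2 · 1 = 2
  d = 15: d(15) · 𝟙(15/15) = 4 · 1 = 4
Summing: (d * 𝟙)(15) = 1 + 2 + 2 + 4 = 9.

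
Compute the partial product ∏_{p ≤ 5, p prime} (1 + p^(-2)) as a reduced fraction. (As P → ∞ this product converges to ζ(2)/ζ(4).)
∏ = 13/9

The primes p ≤ 5 are [2, 3, 5]. For each, (1 + 1/p^2) = (p^2 + 1)/p^2. Multiplying these fractions over p ∈ [2, 3, 5] gives 13/9. (In the limit P → ∞ this tends to ζ(2)/ζ(4).)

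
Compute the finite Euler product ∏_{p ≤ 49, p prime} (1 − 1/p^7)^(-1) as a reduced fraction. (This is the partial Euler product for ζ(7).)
∏ = 23382886769632432571789841128782562016512130510871147719864543051070039135878767058418261603816212645625/23189273096315310437319062436725495011112024414316439805760324840606793884675752039664775666767203598336

The primes p ≤ 49 are [2, 3, 5, 7, 11, 13, 17, 19, 23, 29, 31, 37, 41, 43, 47]. For each prime, (1 − 1/p^7)^(-1) = p^7 / (p^7 − 1). The product is (1 − 1/2^7)^(-1), (1 − 1/3^7)^(-1), (1 − 1/5^7)^(-1), (1 − 1/7^7)^(-1), (1 − 1/11^7)^(-1), (1 − 1/13^7)^(-1), (1 − 1/17^7)^(-1), (1 − 1/19^7)^(-1), (1 − 1/23^7)^(-1), (1 − 1/29^7)^(-1), (1 − 1/31^7)^(-1), (1 − 1/37^7)^(-1), (1 − 1/41^7)^(-1), (1 − 1/43^7)^(-1), (1 − 1/47^7)^(-1) = ∏ p^7 / (p^7 − 1) = 23382886769632432571789841128782562016512130510871147719864543051070039135878767058418261603816212645625/23189273096315310437319062436725495011112024414316439805760324840606793884675752039664775666767203598336.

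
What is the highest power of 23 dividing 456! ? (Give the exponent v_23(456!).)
v_23(456!) = 19

Legendre's formula: v_p(n!) = Σ_{k ≥ 1} ⌊n / p^k⌋. For p = 23, n = 456, the terms are:
  ⌊456/23^1⌋ = ⌊456/23⌋ = 19
(the next term ⌊456/23^2⌋ = 0, terminating the sum). Summing: v_23(456!) = 19 = 19.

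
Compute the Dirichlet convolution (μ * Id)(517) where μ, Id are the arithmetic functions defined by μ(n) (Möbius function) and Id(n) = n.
(μ * Id)(517) = 460

Divisors of 517: [1, 11, 47, 517]. For each d | 517:
  d = 1: μ(1) · Id(517/1) = 1 · 517 = 517
  d = 11: μ(11) · Id(517/11) = -1 · 47 = -47
  d = 47: μ(47) · Id(517/47) = -1 · 11 = -11
  d = 517: μ(517) · Id(517/517) = 1 · 1 = 1
Summing: (μ * Id)(517) = 517 + -47 + -11 + 1 = 460.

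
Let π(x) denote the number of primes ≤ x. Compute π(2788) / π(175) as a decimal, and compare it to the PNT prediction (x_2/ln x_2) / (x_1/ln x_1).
π(2788)/π(175) = 404/40 ≈ 10.1000;  PNT prediction ≈ 10.3721.

π(175) = 40 and π(2788) = 404, so π(2788)/π(175) ≈ 10.1000. The PNT-predicted ratio is (2788/ln(2788)) / (175/ln(175)) ≈ 10.3721. The two agree to within a few percent, as expected.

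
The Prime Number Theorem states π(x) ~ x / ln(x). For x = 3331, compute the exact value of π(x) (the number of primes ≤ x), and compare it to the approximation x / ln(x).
π(3331) = 470;  x/ln(x) ≈ 410.68;  relative error ≈ 12.62%.

Directly count primes up to 3331: π(3331) = 470. The PNT approximation gives 3331/ln(3331) ≈ 3331/8.11103 ≈ 410.68. Relative error (π(x) − x/ln(x)) / π(x) ≈ 12.62%; the approximation is known to undercount slightly (Li(x) is a better estimate).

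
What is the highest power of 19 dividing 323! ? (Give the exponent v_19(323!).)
v_19(323!) = 17

Legendre's formula: v_p(n!) = Σ_{k ≥ 1} ⌊n / p^k⌋. For p = 19, n = 323, the terms are:
  ⌊323/19^1⌋ = ⌊323/19⌋ = 17
(the next term ⌊323/19^2⌋ = 0, terminating the sum). Summing: v_19(323!) = 17 = 17.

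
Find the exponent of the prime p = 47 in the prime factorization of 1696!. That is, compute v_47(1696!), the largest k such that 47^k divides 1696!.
v_47(1696!) = 36

Legendre's formula: v_p(n!) = Σ_{k ≥ 1} ⌊n / p^k⌋. For p = 47, n = 1696, the terms are:
  ⌊1696/47^1⌋ = ⌊1696/47⌋ = 36
(the next term ⌊1696/47^2⌋ = 0, terminating the sum). Summing: v_47(1696!) = 36 = 36.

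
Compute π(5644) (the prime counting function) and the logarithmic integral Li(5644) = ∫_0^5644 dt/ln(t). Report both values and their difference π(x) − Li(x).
π(5644) = 741;  Li(5644) ≈ 759.35;  π(x) − Li(x) ≈ -18.35.

Direct count of primes ≤ 5644 gives π(5644) = 741. Numerical evaluation of the logarithmic integral gives Li(5644) ≈ 759.35. The difference π(x) − Li(x) ≈ -18.35 is typically negative for small/moderate x (Li(x) overestimates), though Littlewood's theorem shows this sign changes infinitely often.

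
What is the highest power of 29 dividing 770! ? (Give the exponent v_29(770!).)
v_29(770!) = 26

Legendre's formula: v_p(n!) = Σ_{k ≥ 1} ⌊n / p^k⌋. For p = 29, n = 770, the terms are:
  ⌊770/29^1⌋ = ⌊770/29⌋ = 26
(the next term ⌊770/29^2⌋ = 0, terminating the sum). Summing: v_29(770!) = 26 = 26.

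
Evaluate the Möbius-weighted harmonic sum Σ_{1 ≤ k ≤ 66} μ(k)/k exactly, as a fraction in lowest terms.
Σ μ(k)/k = 316998129951549613081/19548063559901161830545

Values of μ(k) for 1 ≤ k ≤ 66: μ(1) = 1, μ(2) = -1, μ(3) = -1, μ(5) = -1, μ(6) = 1, μ(7) = -1, μ(10) = 1, μ(11) = -1, μ(13) = -1, μ(14) = 1, μ(15) = 1, μ(17) = -1, μ(19) = -1, μ(21) = 1, μ(22) = 1, μ(23) = -1, μ(26) = 1, μ(29) = -1, μ(30) = -1, μ(31) = -1, μ(33) = 1, μ(34) = 1, μ(35) = 1, μ(37) = -1, μ(38) = 1, μ(39) = 1, μ(41) = -1, μ(42) = -1, μ(43) = -1, μ(46) = 1, μ(47) = -1, μ(51) = 1, μ(53) = -1, μ(55) = 1, μ(57) = 1, μ(58) = 1, μ(59) = -1, μ(61) = -1, μ(62) = 1, μ(65) = 1, μ(66) = -1, with μ = 0 on non-squarefree integers. Summing μ(k)/k for k where μ(k) ≠ 0 gives 316998129951549613081/19548063559901161830545 ≈ 0.0162. (PNT ⟺ this sum → 0 as n → ∞.)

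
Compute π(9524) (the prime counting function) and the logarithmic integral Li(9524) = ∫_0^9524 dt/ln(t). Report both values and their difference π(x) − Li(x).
π(9524) = 1179;  Li(9524) ≈ 1194.32;  π(x) − Li(x) ≈ -15.32.

Direct count of primes ≤ 9524 gives π(9524) = 1179. Numerical evaluation of the logarithmic integral gives Li(9524) ≈ 1194.32. The difference π(x) − Li(x) ≈ -15.32 is typically negative for small/moderate x (Li(x) overestimates), though Littlewood's theorem shows this sign changes infinitely often.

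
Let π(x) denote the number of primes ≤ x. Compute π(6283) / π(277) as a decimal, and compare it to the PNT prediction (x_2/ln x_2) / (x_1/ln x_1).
π(6283)/π(277) = 817/59 ≈ 13.8475;  PNT prediction ≈ 14.5863.

π(277) = 59 and π(6283) = 817, so π(6283)/π(277) ≈ 13.8475. The PNT-predicted ratio is (6283/ln(6283)) / (277/ln(277)) ≈ 14.5863. The two agree to within a few percent, as expected.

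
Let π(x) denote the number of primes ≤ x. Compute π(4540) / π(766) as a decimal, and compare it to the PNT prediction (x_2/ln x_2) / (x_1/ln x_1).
π(4540)/π(766) = 615/135 ≈ 4.5556;  PNT prediction ≈ 4.6744.

π(766) = 135 and π(4540) = 615, so π(4540)/π(766) ≈ 4.5556. The PNT-predicted ratio is (4540/ln(4540)) / (766/ln(766)) ≈ 4.6744. The two agree to within a few percent, as expected.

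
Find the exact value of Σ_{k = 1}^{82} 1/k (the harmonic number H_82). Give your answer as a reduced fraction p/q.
H_82 = 44139711531918267321142140457772773/8845597978580177157715301537899200

Direct summation: H_82 = 1 + 1/2 + ... + 1/82. The least common denominator is lcm(1, ..., 82) = 97301577764381948734868316916891200; over this denominator the numerator is 97301577764381948734868316916891200 + 48650788882190974367434158458445600 + 32433859254793982911622772305630400 + 24325394441095487183717079229222800 + 19460315552876389746973663383378240 + 16216929627396991455811386152815200 + 13900225394911706962124045273841600 + 12162697220547743591858539614611400 + 10811286418264660970540924101876800 + 9730157776438194873486831691689120 + 8845597978580177157715301537899200 + 8108464813698495727905693076407600 + 7484736751106303748836024378222400 + 6950112697455853481062022636920800 + 6486771850958796582324554461126080 + 6081348610273871795929269807305700 + 5723622221434232278521665700993600 + 5405643209132330485270462050938400 + 5121135671809576249203595627204800 + 4865078888219097436743415845844560 + 4633408464970568987374681757947200 + 4422798989290088578857650768949600 + 4230503381060084727602970300734400 + 4054232406849247863952846538203800 + 3892063110575277949394732676675648 + 3742368375553151874418012189111200 + 3603762139421553656846974700625600 + 3475056348727926740531011318460400 + 3355226819461446508098907479892800 + 3243385925479398291162277230563040 + 3138760573044578991447365061835200 + 3040674305136935897964634903652850 + 2948532659526725719238433845966400 + 2861811110717116139260832850496800 + 2780045078982341392424809054768320 + 2702821604566165242635231025469200 + 2629772372010322938780224781537600 + 2560567835904788124601797813602400 + 2494912250368767916278674792740800 + 2432539444109548718371707922922280 + 2373209213765413383777276022363200 + 2316704232485284493687340878973600 + 2262827389869347644996937602718400 + 2211399494645044289428825384474800 + 2162257283652932194108184820375360 + 2115251690530042363801485150367200 + 2070246335412381887975921636529600 + 2027116203424623931976423269101900 + 1985746484987386708874863610548800 + 1946031555287638974697366338337824 + 1907874073811410759507221900331200 + 1871184187776575937209006094555600 + 1835878825743055636506949375790400 + 1801881069710776828423487350312800 + 1769119595716035431543060307579840 + 1737528174363963370265505659230200 + 1707045223936525416401198542401600 + 1677613409730723254049453739946400 + 1649179284142066927709632490116800 + 1621692962739699145581138615281520 + 1595107832202982766145382244539200 + 1569380286522289495723682530917600 + 1544469488323522995791560585982400 + 1520337152568467948982317451826425 + 1496947350221260749767204875644480 + 1474266329763362859619216922983200 + 1452262354692267891565198759953600 + 1430905555358558069630416425248400 + 1410167793686694909200990100244800 + 1390022539491170696212404527384160 + 1370444757244816179364342491787200 + 1351410802283082621317615512734600 + 1332898325539478749792716670094400 + 1314886186005161469390112390768800 + 1297354370191759316464910892225216 + 1280283917952394062300898906801200 + 1263656854082882451102185933985600 + 1247456125184383958139337396370400 + 1231665541321290490314788821732800 + 1216269722054774359185853961461140 + 1201254046473851218948991566875200 + 1186604606882706691888638011181600 = 485536826851100940532563545035500503, so H_82 = 485536826851100940532563545035500503/97301577764381948734868316916891200; reducing by gcd(485536826851100940532563545035500503, 97301577764381948734868316916891200) = 11 gives 44139711531918267321142140457772773/8845597978580177157715301537899200 ≈ 4.99002. (The PNT-adjacent estimate ln(82) + γ ≈ 4.98393 matches within O(1/n).)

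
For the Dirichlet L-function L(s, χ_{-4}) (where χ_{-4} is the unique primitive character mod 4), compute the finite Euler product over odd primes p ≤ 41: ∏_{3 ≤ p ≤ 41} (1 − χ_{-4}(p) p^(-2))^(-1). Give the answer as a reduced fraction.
∏ = 229680782632694823859/250495395975659520000

The odd primes p ≤ 41 are [3, 5, 7, 11, 13, 17, 19, 23, 29, 31, 37, 41]. For each, χ(p) = 1 if p ≡ 1 mod 4, χ(p) = −1 if p ≡ 3 mod 4. Taking (1 − χ(p)/p^2)^(-1) = p^2/(p^2 − χ(p)): (1 − (-1)/3^2)^(-1) · (1 − (1)/5^2)^(-1) · (1 − (-1)/7^2)^(-1) · (1 − (-1)/11^2)^(-1) · (1 − (1)/13^2)^(-1) · (1 − (1)/17^2)^(-1) · (1 − (-1)/19^2)^(-1) · (1 − (-1)/23^2)^(-1) · (1 − (1)/29^2)^(-1) · (1 − (-1)/31^2)^(-1) · (1 − (1)/37^2)^(-1) · (1 − (1)/41^2)^(-1) = 229680782632694823859/250495395975659520000.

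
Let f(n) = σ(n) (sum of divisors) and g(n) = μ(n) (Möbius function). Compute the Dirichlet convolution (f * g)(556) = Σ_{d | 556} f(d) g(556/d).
(σ * μ)(556) = 556

Divisors of 556: [1, 2, 4, 139, 278, 556]. For each d | 556:
  d = 1: σ(1) · μ(556/1) = 1 · 0 = 0
  d = 2: σ(2) · μ(556/2) = 3 · 1 = 3
  d = 4: σ(4) · μ(556/4) = 7 · -1 = -7
  d = 139: σ(139) · μ(556/139) = 140 · 0 = 0
  d = 278: σ(278) · μ(556/278) = 420 · -1 = -420
  d = 556: σ(556) · μ(556/556) = 980 · 1 = 980
Summing: (σ * μ)(556) = 0 + 3 + -7 + 0 + -420 + 980 = 556.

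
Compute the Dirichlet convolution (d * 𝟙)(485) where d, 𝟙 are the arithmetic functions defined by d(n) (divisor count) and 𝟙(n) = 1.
(d * 𝟙)(485) = 9

Divisors of 485: [1, 5, 97, 485]. For each d | 485:
  d = 1: d(1) · 𝟙(485/1) = 1 · 1 = 1
  d = 5: d(5) · 𝟙(485/5) = 2 · 1 = 2
  d = 97: d(97) · 𝟙(485/97) = 2 · 1 = 2
  d = 485: d(485) · 𝟙(485/485) = 4 · 1 = 4
Summing: (d * 𝟙)(485) = 1 + 2 + 2 + 4 = 9.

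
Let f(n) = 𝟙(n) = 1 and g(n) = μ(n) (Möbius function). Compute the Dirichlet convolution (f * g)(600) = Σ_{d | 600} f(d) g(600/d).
(𝟙 * μ)(600) = 0

Divisors of 600: [1, 2, 3, 4, 5, 6, 8, 10, 12, 15, 20, 24, 25, 30, 40, 50, 60, 75, 100, 120, 150, 200, 300, 600]. For each d | 600:
  d = 1: 𝟙(1) · μ(600/1) = 1 · 0 = 0
  d = 2: 𝟙(2) · μ(600/2) = 1 · 0 = 0
  d = 3: 𝟙(3) · μ(600/3) = 1 · 0 = 0
  d = 4: 𝟙(4) · μ(600/4) = 1 · 0 = 0
  d = 5: 𝟙(5) · μ(600/5) = 1 · 0 = 0
  d = 6: 𝟙(6) · μ(600/6) = 1 · 0 = 0
  d = 8: 𝟙(8) · μ(600/8) = 1 · 0 = 0
  d = 10: 𝟙(10) · μ(600/10) = 1 · 0 = 0
  d = 12: 𝟙(12) · μ(600/12) = 1 · 0 = 0
  d = 15: 𝟙(15) · μ(600/15) = 1 · 0 = 0
  d = 20: 𝟙(20) · μ(600/20) = 1 · -1 = -1
  d = 24: 𝟙(24) · μ(600/24) = 1 · 0 = 0
  d = 25: 𝟙(25) · μ(600/25) = 1 · 0 = 0
  d = 30: 𝟙(30) · μ(600/30) = 1 · 0 = 0
  d = 40: 𝟙(40) · μ(600/40) = 1 · 1 = 1
  d = 50: 𝟙(50) · μ(600/50) = 1 · 0 = 0
  d = 60: 𝟙(60) · μ(600/60) = 1 · 1 = 1
  d = 75: 𝟙(75) · μ(600/75) = 1 · 0 = 0
  d = 100: 𝟙(100) · μ(600/100) = 1 · 1 = 1
  d = 120: 𝟙(120) · μ(600/120) = 1 · -1 = -1
  d = 150: 𝟙(150) · μ(600/150) = 1 · 0 = 0
  d = 200: 𝟙(200) · μ(600/200) = 1 · -1 = -1
  d = 300: 𝟙(300) · μ(600/300) = 1 · -1 = -1
  d = 600: 𝟙(600) · μ(600/600) = 1 · 1 = 1
Summing: (𝟙 * μ)(600) = 0 + 0 + 0 + 0 + 0 + 0 + 0 + 0 + 0 + 0 + -1 + 0 + 0 + 0 + 1 + 0 + 1 + 0 + 1 + -1 + 0 + -1 + -1 + 1 = 0.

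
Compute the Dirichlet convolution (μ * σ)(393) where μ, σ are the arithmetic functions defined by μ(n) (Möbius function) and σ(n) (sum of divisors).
(μ * σ)(393) = 393

Divisors of 393: [1, 3, 131, 393]. For each d | 393:
  d = 1: μ(1) · σ(393/1) = 1 · 528 = 528
  d = 3: μ(3) · σ(393/3) = -1 · 132 = -132
  d = 131: μ(131) · σ(393/131) = -1 · 4 = -4
  d = 393: μ(393) · σ(393/393) = 1 · 1 = 1
Summing: (μ * σ)(393) = 528 + -132 + -4 + 1 = 393.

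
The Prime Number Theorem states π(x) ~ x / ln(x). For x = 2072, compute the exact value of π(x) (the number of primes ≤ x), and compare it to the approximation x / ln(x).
π(2072) = 312;  x/ln(x) ≈ 271.34;  relative error ≈ 13.03%.

Directly count primes up to 2072: π(2072) = 312. The PNT approximation gives 2072/ln(2072) ≈ 2072/7.63627 ≈ 271.34. Relative error (π(x) − x/ln(x)) / π(x) ≈ 13.03%; the approximation is known to undercount slightly (Li(x) is a better estimate).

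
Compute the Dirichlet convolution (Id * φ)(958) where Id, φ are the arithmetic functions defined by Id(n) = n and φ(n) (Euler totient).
(Id * φ)(958) = 2871

Divisors of 958: [1, 2, 479, 958]. For each d | 958:
  d = 1: Id(1) · φ(958/1) = 1 · 478 = 478
  d = 2: Id(2) · φ(958/2) = 2 · 478 = 956
  d = 479: Id(479) · φ(958/479) = 479 · 1 = 479
  d = 958: Id(958) · φ(958/958) = 958 · 1 = 958
Summing: (Id * φ)(958) = 478 + 956 + 479 + 958 = 2871.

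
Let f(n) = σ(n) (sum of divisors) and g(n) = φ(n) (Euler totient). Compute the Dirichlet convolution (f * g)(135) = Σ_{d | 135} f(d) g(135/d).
(σ * φ)(135) = 1080

Divisors of 135: [1, 3, 5, 9, 15, 27, 45, 135]. For each d | 135:
  d = 1: σ(1) · φ(135/1) = 1 · 72 = 72
  d = 3: σ(3) · φ(135/3) = 4 · 24 = 96
  d = 5: σ(5) · φ(135/5) = 6 · 18 = 108
  d = 9: σ(9) · φ(135/9) = 13 · 8 = 104
  d = 15: σ(15) · φ(135/15) = 24 · 6 = 144
  d = 27: σ(27) · φ(135/27) = 40 · 4 = 160
  d = 45: σ(45) · φ(135/45) = 78 · 2 = 156
  d = 135: σ(135) · φ(135/135) = 240 · 1 = 240
Summing: (σ * φ)(135) = 72 + 96 + 108 + 104 + 144 + 160 + 156 + 240 = 1080.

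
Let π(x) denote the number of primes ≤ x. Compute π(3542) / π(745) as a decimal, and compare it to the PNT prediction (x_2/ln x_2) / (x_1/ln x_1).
π(3542)/π(745) = 496/132 ≈ 3.7576;  PNT prediction ≈ 3.8474.

π(745) = 132 and π(3542) = 496, so π(3542)/π(745) ≈ 3.7576. The PNT-predicted ratio is (3542/ln(3542)) / (745/ln(745)) ≈ 3.8474. The two agree to within a few percent, as expected.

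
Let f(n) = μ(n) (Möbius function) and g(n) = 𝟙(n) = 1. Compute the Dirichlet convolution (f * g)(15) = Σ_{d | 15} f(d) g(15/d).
(μ * 𝟙)(15) = 0

Divisors of 15: [1, 3, 5, 15]. For each d | 15:
  d = 1: μ(1) · 𝟙(15/1) = 1 · 1 = 1
  d = 3: μ(3) · 𝟙(15/3) = -1 · 1 = -1
  d = 5: μ(5) · 𝟙(15/5) = -1 · 1 = -1
  d = 15: μ(15) · 𝟙(15/15) = 1 · 1 = 1
Summing: (μ * 𝟙)(15) = 1 + -1 + -1 + 1 = 0.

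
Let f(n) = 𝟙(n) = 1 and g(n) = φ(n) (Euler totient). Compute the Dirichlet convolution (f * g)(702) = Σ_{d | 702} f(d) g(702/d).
(𝟙 * φ)(702) = 702

Divisors of 702: [1, 2, 3, 6, 9, 13, 18, 26, 27, 39, 54, 78, 117, 234, 351, 702]. For each d | 702:
  d = 1: 𝟙(1) · φ(702/1) = 1 · 216 = 216
  d = 2: 𝟙(2) · φ(702/2) = 1 · 216 = 216
  d = 3: 𝟙(3) · φ(702/3) = 1 · 72 = 72
  d = 6: 𝟙(6) · φ(702/6) = 1 · 72 = 72
  d = 9: 𝟙(9) · φ(702/9) = 1 · 24 = 24
  d = 13: 𝟙(13) · φ(702/13) = 1 · 18 = 18
  d = 18: 𝟙(18) · φ(702/18) = 1 · 24 = 24
  d = 26: 𝟙(26) · φ(702/26) = 1 · 18 = 18
  d = 27: 𝟙(27) · φ(702/27) = 1 · 12 = 12
  d = 39: 𝟙(39) · φ(702/39) = 1 · 6 = 6
  d = 54: 𝟙(54) · φ(702/54) = 1 · 12 = 12
  d = 78: 𝟙(78) · φ(702/78) = 1 · 6 = 6
  d = 117: 𝟙(117) · φ(702/117) = 1 · 2 = 2
  d = 234: 𝟙(234) · φ(702/234) = 1 · 2 = 2
  d = 351: 𝟙(351) · φ(702/351) = 1 · 1 = 1
  d = 702: 𝟙(702) · φ(702/702) = 1 · 1 = 1
Summing: (𝟙 * φ)(702) = 216 + 216 + 72 + 72 + 24 + 18 + 24 + 18 + 12 + 6 + 12 + 6 + 2 + 2 + 1 + 1 = 702.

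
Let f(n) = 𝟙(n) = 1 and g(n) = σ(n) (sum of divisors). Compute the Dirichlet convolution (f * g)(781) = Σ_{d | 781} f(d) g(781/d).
(𝟙 * σ)(781) = 949

Divisors of 781: [1, 11, 71, 781]. For each d | 781:
  d = 1: 𝟙(1) · σ(781/1) = 1 · 864 = 864
  d = 11: 𝟙(11) · σ(781/11) = 1 · 72 = 72
  d = 71: 𝟙(71) · σ(781/71) = 1 · 12 = 12
  d = 781: 𝟙(781) · σ(781/781) = 1 · 1 = 1
Summing: (𝟙 * σ)(781) = 864 + 72 + 12 + 1 = 949.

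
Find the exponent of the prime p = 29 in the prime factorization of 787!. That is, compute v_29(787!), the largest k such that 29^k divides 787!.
v_29(787!) = 27

Legendre's formula: v_p(n!) = Σ_{k ≥ 1} ⌊n / p^k⌋. For p = 29, n = 787, the terms are:
  ⌊787/29^1⌋ = ⌊787/29⌋ = 27
(the next term ⌊787/29^2⌋ = 0, terminating the sum). Summing: v_29(787!) = 27 = 27.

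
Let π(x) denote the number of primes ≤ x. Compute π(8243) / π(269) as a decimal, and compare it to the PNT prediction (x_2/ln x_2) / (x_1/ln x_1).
π(8243)/π(269) = 1035/57 ≈ 18.1579;  PNT prediction ≈ 19.0127.

π(269) = 57 and π(8243) = 1035, so π(8243)/π(269) ≈ 18.1579. The PNT-predicted ratio is (8243/ln(8243)) / (269/ln(269)) ≈ 19.0127. The two agree to within a few percent, as expected.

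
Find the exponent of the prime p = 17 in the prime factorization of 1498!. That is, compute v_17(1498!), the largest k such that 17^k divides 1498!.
v_17(1498!) = 93

Legendre's formula: v_p(n!) = Σ_{k ≥ 1} ⌊n / p^k⌋. For p = 17, n = 1498, the terms are:
  ⌊1498/17^1⌋ = ⌊1498/17⌋ = 88
  ⌊1498/17^2⌋ = ⌊1498/289⌋ = 5
(the next term ⌊1498/17^3⌋ = 0, terminating the sum). Summing: v_17(1498!) = 88 + 5 = 93.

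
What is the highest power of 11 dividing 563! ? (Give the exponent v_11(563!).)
v_11(563!) = 55

Legendre's formula: v_p(n!) = Σ_{k ≥ 1} ⌊n / p^k⌋. For p = 11, n = 563, the terms are:
  ⌊563/11^1⌋ = ⌊563/11⌋ = 51
  ⌊563/11^2⌋ = ⌊563/121⌋ = 4
(the next term ⌊563/11^3⌋ = 0, terminating the sum). Summing: v_11(563!) = 51 + 4 = 55.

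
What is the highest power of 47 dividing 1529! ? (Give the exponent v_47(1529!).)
v_47(1529!) = 32

Legendre's formula: v_p(n!) = Σ_{k ≥ 1} ⌊n / p^k⌋. For p = 47, n = 1529, the terms are:
  ⌊1529/47^1⌋ = ⌊1529/47⌋ = 32
(the next term ⌊1529/47^2⌋ = 0, terminating the sum). Summing: v_47(1529!) = 32 = 32.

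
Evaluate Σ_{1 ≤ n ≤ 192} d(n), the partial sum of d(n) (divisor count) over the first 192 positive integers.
Σ_{n ≤ 192} d(n) = 1047

Compute d(n) for each 1 ≤ n ≤ 192: d(1) = 1, d(2) = 2, d(3) = 2, d(4) = 3, d(5) = 2, d(6) = 4, d(7) = 2, d(8) = 4, d(9) = 3, d(10) = 4, d(11) = 2, d(12) = 6, d(13) = 2, d(14) = 4, d(15) = 4, d(16) = 5, d(17) = 2, d(18) = 6, d(19) = 2, d(20) = 6, d(21) = 4, d(22) = 4, d(23) = 2, d(24) = 8, d(25) = 3, d(26) = 4, d(27) = 4, d(28) = 6, d(29) = 2, d(30) = 8, d(31) = 2, d(32) = 6, d(33) = 4, d(34) = 4, d(35) = 4, d(36) = 9, d(37) = 2, d(38) = 4, d(39) = 4, d(40) = 8, d(41) = 2, d(42) = 8, d(43) = 2, d(44) = 6, d(45) = 6, d(46) = 4, d(47) = 2, d(48) = 10, d(49) = 3, d(50) = 6, d(51) = 4, d(52) = 6, d(53) = 2, d(54) = 8, d(55) = 4, d(56) = 8, d(57) = 4, d(58) = 4, d(59) = 2, d(60) = 12, d(61) = 2, d(62) = 4, d(63) = 6, d(64) = 7, d(65) = 4, d(66) = 8, d(67) = 2, d(68) = 6, d(69) = 4, d(70) = 8, d(71) = 2, d(72) = 12, d(73) = 2, d(74) = 4, d(75) = 6, d(76) = 6, d(77) = 4, d(78) = 8, d(79) = 2, d(80) = 10, d(81) = 5, d(82) = 4, d(83) = 2, d(84) = 12, d(85) = 4, d(86) = 4, d(87) = 4, d(88) = 8, d(89) = 2, d(90) = 12, d(91) = 4, d(92) = 6, d(93) = 4, d(94) = 4, d(95) = 4, d(96) = 12, d(97) = 2, d(98) = 6, d(99) = 6, d(100) = 9, d(101) = 2, d(102) = 8, d(103) = 2, d(104) = 8, d(105) = 8, d(106) = 4, d(107) = 2, d(108) = 12, d(109) = 2, d(110) = 8, d(111) = 4, d(112) = 10, d(113) = 2, d(114) = 8, d(115) = 4, d(116) = 6, d(117) = 6, d(118) = 4, d(119) = 4, d(120) = 16, d(121) = 3, d(122) = 4, d(123) = 4, d(124) = 6, d(125) = 4, d(126) = 12, d(127) = 2, d(128) = 8, d(129) = 4, d(130) = 8, d(131) = 2, d(132) = 12, d(133) = 4, d(134) = 4, d(135) = 8, d(136) = 8, d(137) = 2, d(138) = 8, d(139) = 2, d(140) = 12, d(141) = 4, d(142) = 4, d(143) = 4, d(144) = 15, d(145) = 4, d(146) = 4, d(147) = 6, d(148) = 6, d(149) = 2, d(150) = 12, d(151) = 2, d(152) = 8, d(153) = 6, d(154) = 8, d(155) = 4, d(156) = 12, d(157) = 2, d(158) = 4, d(159) = 4, d(160) = 12, d(161) = 4, d(162) = 10, d(163) = 2, d(164) = 6, d(165) = 8, d(166) = 4, d(167) = 2, d(168) = 16, d(169) = 3, d(170) = 8, d(171) = 6, d(172) = 6, d(173) = 2, d(174) = 8, d(175) = 6, d(176) = 10, d(177) = 4, d(178) = 4, d(179) = 2, d(180) = 18, d(181) = 2, d(182) = 8, d(183) = 4, d(184) = 8, d(185) = 4, d(186) = 8, d(187) = 4, d(188) = 6, d(189) = 8, d(190) = 8, d(191) = 2, d(192) = 14. Summing all 192 values: 1047. (Dirichlet's divisor formula: Σ_{n ≤ x} d(n) = x ln(x) + (2γ − 1) x + O(√x). For x = 192, the asymptotic estimate is ≈ 1039.09.)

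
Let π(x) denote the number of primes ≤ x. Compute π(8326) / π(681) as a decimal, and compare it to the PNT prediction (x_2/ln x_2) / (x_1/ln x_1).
π(8326)/π(681) = 1044/123 ≈ 8.4878;  PNT prediction ≈ 8.8354.

π(681) = 123 and π(8326) = 1044, so π(8326)/π(681) ≈ 8.4878. The PNT-predicted ratio is (8326/ln(8326)) / (681/ln(681)) ≈ 8.8354. The two agree to within a few percent, as expected.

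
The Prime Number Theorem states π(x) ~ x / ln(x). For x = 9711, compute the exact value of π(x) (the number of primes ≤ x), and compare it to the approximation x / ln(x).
π(9711) = 1197;  x/ln(x) ≈ 1057.73;  relative error ≈ 11.64%.

Directly count primes up to 9711: π(9711) = 1197. The PNT approximation gives 9711/ln(9711) ≈ 9711/9.18101 ≈ 1057.73. Relative error (π(x) − x/ln(x)) / π(x) ≈ 11.64%; the approximation is known to undercount slightly (Li(x) is a better estimate).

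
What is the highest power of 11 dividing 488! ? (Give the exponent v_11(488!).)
v_11(488!) = 48

Legendre's formula: v_p(n!) = Σ_{k ≥ 1} ⌊n / p^k⌋. For p = 11, n = 488, the terms are:
  ⌊488/11^1⌋ = ⌊488/11⌋ = 44
  ⌊488/11^2⌋ = ⌊488/121⌋ = 4
(the next term ⌊488/11^3⌋ = 0, terminating the sum). Summing: v_11(488!) = 44 + 4 = 48.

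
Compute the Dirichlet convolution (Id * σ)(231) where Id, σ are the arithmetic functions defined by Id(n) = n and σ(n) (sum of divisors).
(Id * σ)(231) = 2415

Divisors of 231: [1, 3, 7, 11, 21, 33, 77, 231]. For each d | 231:
  d = 1: Id(1) · σ(231/1) = 1 · 384 = 384
  d = 3: Id(3) · σ(231/3) = 3 · 96 = 288
  d = 7: Id(7) · σ(231/7) = 7 · 48 = 336
  d = 11: Id(11) · σ(231/11) = 11 · 32 = 352
  d = 21: Id(21) · σ(231/21) = 21 · 12 = 252
  d = 33: Id(33) · σ(231/33) = 33 · 8 = 264
  d = 77: Id(77) · σ(231/77) = 77 · 4 = 308
  d = 231: Id(231) · σ(231/231) = 231 · 1 = 231
Summing: (Id * σ)(231) = 384 + 288 + 336 + 352 + 252 + 264 + 308 + 231 = 2415.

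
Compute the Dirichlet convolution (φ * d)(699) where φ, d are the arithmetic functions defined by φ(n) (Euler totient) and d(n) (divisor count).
(φ * d)(699) = 936

Divisors of 699: [1, 3, 233, 699]. For each d | 699:
  d = 1: φ(1) · d(699/1) = 1 · 4 = 4
  d = 3: φ(3) · d(699/3) = 2 · 2 = 4
  d = 233: φ(233) · d(699/233) = 232 · 2 = 464
  d = 699: φ(699) · d(699/699) = 464 · 1 = 464
Summing: (φ * d)(699) = 4 + 4 + 464 + 464 = 936.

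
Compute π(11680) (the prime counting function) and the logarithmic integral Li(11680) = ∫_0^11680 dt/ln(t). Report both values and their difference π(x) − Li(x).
π(11680) = 1401;  Li(11680) ≈ 1426.98;  π(x) − Li(x) ≈ -25.98.

Direct count of primes ≤ 11680 gives π(11680) = 1401. Numerical evaluation of the logarithmic integral gives Li(11680) ≈ 1426.98. The difference π(x) − Li(x) ≈ -25.98 is typically negative for small/moderate x (Li(x) overestimates), though Littlewood's theorem shows this sign changes infinitely often.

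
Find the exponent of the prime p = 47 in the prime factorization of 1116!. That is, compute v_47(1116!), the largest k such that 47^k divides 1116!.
v_47(1116!) = 23

Legendre's formula: v_p(n!) = Σ_{k ≥ 1} ⌊n / p^k⌋. For p = 47, n = 1116, the terms are:
  ⌊1116/47^1⌋ = ⌊1116/47⌋ = 23
(the next term ⌊1116/47^2⌋ = 0, terminating the sum). Summing: v_47(1116!) = 23 = 23.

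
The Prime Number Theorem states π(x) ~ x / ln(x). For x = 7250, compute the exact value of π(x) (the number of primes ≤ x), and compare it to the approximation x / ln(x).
π(7250) = 927;  x/ln(x) ≈ 815.64;  relative error ≈ 12.01%.

Directly count primes up to 7250: π(7250) = 927. The PNT approximation gives 7250/ln(7250) ≈ 7250/8.88876 ≈ 815.64. Relative error (π(x) − x/ln(x)) / π(x) ≈ 12.01%; the approximation is known to undercount slightly (Li(x) is a better estimate).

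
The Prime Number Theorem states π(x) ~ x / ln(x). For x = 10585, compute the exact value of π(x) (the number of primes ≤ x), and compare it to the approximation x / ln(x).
π(10585) = 1290;  x/ln(x) ≈ 1142.20;  relative error ≈ 11.46%.

Directly count primes up to 10585: π(10585) = 1290. The PNT approximation gives 10585/ln(10585) ≈ 10585/9.26719 ≈ 1142.20. Relative error (π(x) − x/ln(x)) / π(x) ≈ 11.46%; the approximation is known to undercount slightly (Li(x) is a better estimate).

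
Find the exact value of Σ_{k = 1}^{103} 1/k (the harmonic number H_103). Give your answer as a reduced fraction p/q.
H_103 = 151349767267338274345189261892875037217718429/29012042540587955997705808574162155756055616

Direct summation: H_103 = 1 + 1/2 + ... + 1/103. The least common denominator is lcm(1, ..., 103) = 725301063514698899942645214354053893901390400; over this denominator the numerator is 725301063514698899942645214354053893901390400 + 362650531757349449971322607177026946950695200 + 241767021171566299980881738118017964633796800 + 181325265878674724985661303588513473475347600 + 145060212702939779988529042870810778780278080 + 120883510585783149990440869059008982316898400 + 103614437644956985706092173479150556271627200 + 90662632939337362492830651794256736737673800 + 80589007057188766660293912706005988211265600 + 72530106351469889994264521435405389390139040 + 65936460319518081812967746759459444900126400 + 60441755292891574995220434529504491158449200 + 55792389501130684610972708796465684146260800 + 51807218822478492853046086739575278135813600 + 48353404234313259996176347623603592926759360 + 45331316469668681246415325897128368368836900 + 42664768442041111761332071432591405523611200 + 40294503528594383330146956353002994105632800 + 38173740184984152628560274439687047047441600 + 36265053175734944997132260717702694695069520 + 34538145881652328568697391159716852090542400 + 32968230159759040906483873379729722450063200 + 31534828848465169562723704971915386691364800 + 30220877646445787497610217264752245579224600 + 29012042540587955997705808574162155756055616 + 27896194750565342305486354398232842073130400 + 26863002352396255553431304235335329403755200 + 25903609411239246426523043369787639067906800 + 25010381500506858618711903943243237720737600 + 24176702117156629998088173811801796463379680 + 23396808500474158062665974656582383674238400 + 22665658234834340623207662948564184184418450 + 21978820106506027270989248919819814966708800 + 21332384221020555880666035716295702761805600 + 20722887528991397141218434695830111254325440 + 20147251764297191665073478176501497052816400 + 19602731446343213511963384171731186321659200 + 19086870092492076314280137219843523523720800 + 18597463167043561536990902932155228048753600 + 18132526587867472498566130358851347347534760 + 17690269841821924388845005228147655948814400 + 17269072940826164284348695579858426045271200 + 16867466593365090696340586380326834741892800 + 16484115079879520453241936689864861225031600 + 16117801411437753332058782541201197642253120 + 15767414424232584781361852485957693345682400 + 15431937521589338296652025837320295614923200 + 15110438823222893748805108632376122789612300 + 14802062520708140815156024782735793753089600 + 14506021270293977998852904287081077878027808 + 14221589480680370587110690477530468507870400 + 13948097375282671152743177199116421036565200 + 13684925726692432074389532346302903658516800 + 13431501176198127776715652117667664701877600 + 13187292063903616362593549351891888980025280 + 12951804705619623213261521684893819533953400 + 12724580061661384209520091479895682349147200 + 12505190750253429309355951971621618860368800 + 12293238364655913558349918887356845659345600 + 12088351058578314999044086905900898231689840 + 11890181369093424589223692038591047441006400 + 11698404250237079031332987328291191837119200 + 11512715293884109522899130386572284030180800 + 11332829117417170311603831474282092092209225 + 11158477900226136922194541759293136829252160 + 10989410053253013635494624459909907483354400 + 10825389007682073133472316632150058117931200 + 10666192110510277940333017858147851380902800 + 10511609616155056520907901657305128897121600 + 10361443764495698570609217347915055627162720 + 10215507936826745069614721328930336533822400 + 10073625882148595832536739088250748526408200 + 9935631007050669862228016634987039642484800 + 9801365723171606755981692085865593160829600 + 9670680846862651999235269524720718585351872 + 9543435046246038157140068609921761761860400 + 9419494331359725973281106679922777842875200 + 9298731583521780768495451466077614024376800 + 9181026120439226581552471067772834100017600 + 9066263293933736249283065179425673673767380 + 8954334117465418517810434745111776467918400 + 8845134920910962194422502614073827974407200 + 8738567030297577107742713425952456553028800 + 8634536470413082142174347789929213022635600 + 8532953688408222352266414286518281104722240 + 8433733296682545348170293190163417370946400 + 8336793833502286206237301314414412573579200 + 8242057539939760226620968344932430612515800 + 8149450151850549437557811397236560605633600 + 8058900705718876666029391270600598821126560 + 7970341357304383515853244113780812020894400 + 7883707212116292390680926242978846672841200 + 7798936166824719354221991552194127891412800 + 7715968760794669148326012918660147807461600 + 7634748036996830525712054887937409409488320 + 7555219411611446874402554316188061394806150 + 7477330551697926803532424890247978287643200 + 7401031260354070407578012391367896876544800 + 7326273368835342423663082973273271655569600 + 7253010635146988999426452143540538939013904 + 7181198648660385147946982320337167266350400 + 7110794740340185293555345238765234253935200 + 7041757898200960193617914702466542659236800 = 3783744181683456858629731547321875930442960725, so H_103 = 3783744181683456858629731547321875930442960725/725301063514698899942645214354053893901390400; reducing by gcd(3783744181683456858629731547321875930442960725, 725301063514698899942645214354053893901390400) = 25 gives 151349767267338274345189261892875037217718429/29012042540587955997705808574162155756055616 ≈ 5.21679. (The PNT-adjacent estimate ln(103) + γ ≈ 5.21194 matches within O(1/n).)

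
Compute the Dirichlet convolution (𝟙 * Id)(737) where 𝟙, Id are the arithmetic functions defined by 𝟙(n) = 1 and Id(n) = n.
(𝟙 * Id)(737) = 816

Divisors of 737: [1, 11, 67, 737]. For each d | 737:
  d = 1: 𝟙(1) · Id(737/1) = 1 · 737 = 737
  d = 11: 𝟙(11) · Id(737/11) = 1 · 67 = 67
  d = 67: 𝟙(67) · Id(737/67) = 1 · 11 = 11
  d = 737: 𝟙(737) · Id(737/737) = 1 · 1 = 1
Summing: (𝟙 * Id)(737) = 737 + 67 + 11 + 1 = 816.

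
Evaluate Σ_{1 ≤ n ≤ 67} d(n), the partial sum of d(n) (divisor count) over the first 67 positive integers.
Σ_{n ≤ 67} d(n) = 294

Compute d(n) for each 1 ≤ n ≤ 67: d(1) = 1, d(2) = 2, d(3) = 2, d(4) = 3, d(5) = 2, d(6) = 4, d(7) = 2, d(8) = 4, d(9) = 3, d(10) = 4, d(11) = 2, d(12) = 6, d(13) = 2, d(14) = 4, d(15) = 4, d(16) = 5, d(17) = 2, d(18) = 6, d(19) = 2, d(20) = 6, d(21) = 4, d(22) = 4, d(23) = 2, d(24) = 8, d(25) = 3, d(26) = 4, d(27) = 4, d(28) = 6, d(29) = 2, d(30) = 8, d(31) = 2, d(32) = 6, d(33) = 4, d(34) = 4, d(35) = 4, d(36) = 9, d(37) = 2, d(38) = 4, d(39) = 4, d(40) = 8, d(41) = 2, d(42) = 8, d(43) = 2, d(44) = 6, d(45) = 6, d(46) = 4, d(47) = 2, d(48) = 10, d(49) = 3, d(50) = 6, d(51) = 4, d(52) = 6, d(53) = 2, d(54) = 8, d(55) = 4, d(56) = 8, d(57) = 4, d(58) = 4, d(59) = 2, d(60) = 12, d(61) = 2, d(62) = 4, d(63) = 6, d(64) = 7, d(65) = 4, d(66) = 8, d(67) = 2. Summing all 67 values: 294. (Dirichlet's divisor formula: Σ_{n ≤ x} d(n) = x ln(x) + (2γ − 1) x + O(√x). For x = 67, the asymptotic estimate is ≈ 292.06.)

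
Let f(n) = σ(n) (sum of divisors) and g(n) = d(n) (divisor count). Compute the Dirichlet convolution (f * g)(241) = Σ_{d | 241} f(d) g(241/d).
(σ * d)(241) = 244

Divisors of 241: [1, 241]. For each d | 241:
  d = 1: σ(1) · d(241/1) = 1 · 2 = 2
  d = 241: σ(241) · d(241/241) = 242 · 1 = 242
Summing: (σ * d)(241) = 2 + 242 = 244.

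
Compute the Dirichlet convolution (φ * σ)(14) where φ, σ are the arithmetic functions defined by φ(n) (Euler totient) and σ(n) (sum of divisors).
(φ * σ)(14) = 56

Divisors of 14: [1, 2, 7, 14]. For each d | 14:
  d = 1: φ(1) · σ(14/1) = 1 · 24 = 24
  d = 2: φ(2) · σ(14/2) = 1 · 8 = 8
  d = 7: φ(7) · σ(14/7) = 6 · 3 = 18
  d = 14: φ(14) · σ(14/14) = 6 · 1 = 6
Summing: (φ * σ)(14) = 24 + 8 + 18 + 6 = 56.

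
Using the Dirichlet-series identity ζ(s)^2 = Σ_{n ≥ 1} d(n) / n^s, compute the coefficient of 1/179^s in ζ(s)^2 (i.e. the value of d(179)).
d(179) = 2

ζ(s)^2 = (Σ 1/m^s)(Σ 1/k^s). The coefficient of 1/n^s in the product is the number of ordered pairs (m, k) with mk = n, which equals d(n). For n = 179, divisors are [1, 179], so d(179) = 2.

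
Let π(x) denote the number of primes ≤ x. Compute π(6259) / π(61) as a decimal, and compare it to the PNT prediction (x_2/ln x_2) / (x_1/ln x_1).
π(6259)/π(61) = 813/18 ≈ 45.1667;  PNT prediction ≈ 48.2514.

π(61) = 18 and π(6259) = 813, so π(6259)/π(61) ≈ 45.1667. The PNT-predicted ratio is (6259/ln(6259)) / (61/ln(61)) ≈ 48.2514. The two agree to within a few percent, as expected.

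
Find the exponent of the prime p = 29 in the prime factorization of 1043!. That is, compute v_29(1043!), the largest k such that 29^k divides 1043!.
v_29(1043!) = 36

Legendre's formula: v_p(n!) = Σ_{k ≥ 1} ⌊n / p^k⌋. For p = 29, n = 1043, the terms are:
  ⌊1043/29^1⌋ = ⌊1043/29⌋ = 35
  ⌊1043/29^2⌋ = ⌊1043/841⌋ = 1
(the next term ⌊1043/29^3⌋ = 0, terminating the sum). Summing: v_29(1043!) = 35 + 1 = 36.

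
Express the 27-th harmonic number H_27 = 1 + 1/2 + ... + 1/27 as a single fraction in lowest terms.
H_27 = 312536252003/80313433200

Direct summation: H_27 = 1 + 1/2 + ... + 1/27. The least common denominator is lcm(1, ..., 27) = 80313433200; over this denominator the numerator is 80313433200 + 40156716600 + 26771144400 + 20078358300 + 16062686640 + 13385572200 + 11473347600 + 10039179150 + 8923714800 + 8031343320 + 7301221200 + 6692786100 + 6177956400 + 5736673800 + 5354228880 + 5019589575 + 4724319600 + 4461857400 + 4227022800 + 4015671660 + 3824449200 + 3650610600 + 3491888400 + 3346393050 + 3212537328 + 3088978200 + 2974571600 = 312536252003, so H_27 = 312536252003/80313433200 (already in lowest terms) ≈ 3.89146. (The PNT-adjacent estimate ln(27) + γ ≈ 3.87305 matches within O(1/n).)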